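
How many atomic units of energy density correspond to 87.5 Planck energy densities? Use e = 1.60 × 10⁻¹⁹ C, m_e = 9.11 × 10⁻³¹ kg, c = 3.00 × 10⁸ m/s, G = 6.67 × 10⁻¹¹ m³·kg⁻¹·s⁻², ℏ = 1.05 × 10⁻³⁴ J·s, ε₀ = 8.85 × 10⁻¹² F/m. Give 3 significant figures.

1.36 × 10¹⁰²

Planck energy density: u_P = c⁷/(ℏG²) = 4.68 × 10¹¹³ J/m³
atomic unit of energy density: u_au = E_h/a₀³ = m_e⁴e¹⁰/((4πε₀)⁵ℏ⁸) = 3.01 × 10¹³ J/m³
87.5 × 4.68 × 10¹¹³ / 3.01 × 10¹³ = 1.36 × 10¹⁰²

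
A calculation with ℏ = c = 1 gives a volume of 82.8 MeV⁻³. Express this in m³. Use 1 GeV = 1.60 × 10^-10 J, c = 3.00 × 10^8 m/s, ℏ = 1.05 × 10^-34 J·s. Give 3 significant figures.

6.32 × 10^-37 m³

Volume is [L]³ = [E]⁻³·(ℏc)³.
1 GeV⁻³ → (ℏc)³ × (1 GeV in J)⁻³ = 7.63 × 10^-48 m³.
Convert the energy scale: 82.8 MeV⁻³ = 8.28 × 10^10 GeV⁻³.
Result: 8.28 × 10^10 × 7.63 × 10^-48 = 6.32 × 10^-37 m³.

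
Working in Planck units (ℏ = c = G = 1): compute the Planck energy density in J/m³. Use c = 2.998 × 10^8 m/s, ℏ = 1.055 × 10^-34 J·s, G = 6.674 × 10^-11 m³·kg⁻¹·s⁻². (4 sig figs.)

From ℏ = c = G = 1 the energy density scale is u_P = c⁷/(ℏG²).
  = 2.177 × 10^59 / 4.699 × 10^-55
  = 4.632 × 10^113 J/m³

4.632 × 10^113 J/m³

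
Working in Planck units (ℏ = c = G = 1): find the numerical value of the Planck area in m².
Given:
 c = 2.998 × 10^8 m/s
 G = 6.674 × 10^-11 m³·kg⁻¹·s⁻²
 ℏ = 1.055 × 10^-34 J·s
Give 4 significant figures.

From ℏ = c = G = 1 the area scale is A_P = ℏG/c³.
  = 7.041 × 10^-45 / 2.695 × 10^25
  = 2.613 × 10^-70 m²

2.613 × 10^-70 m²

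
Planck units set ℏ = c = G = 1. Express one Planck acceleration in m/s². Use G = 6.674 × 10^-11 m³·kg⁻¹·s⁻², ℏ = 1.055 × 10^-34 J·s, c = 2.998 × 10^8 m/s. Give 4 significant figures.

Dimensional analysis gives a_P = √(c⁷/(ℏG)).
  = √(3.092 × 10^103)
  = 5.560 × 10^51 m/s²

5.560 × 10^51 m/s²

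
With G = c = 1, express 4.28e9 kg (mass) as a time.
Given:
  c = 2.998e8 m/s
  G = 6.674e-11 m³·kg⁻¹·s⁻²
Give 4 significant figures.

1.060e-26 s

Mass → time via G/c³.
4.28e9 kg × (G/c³) = 1.060e-26 s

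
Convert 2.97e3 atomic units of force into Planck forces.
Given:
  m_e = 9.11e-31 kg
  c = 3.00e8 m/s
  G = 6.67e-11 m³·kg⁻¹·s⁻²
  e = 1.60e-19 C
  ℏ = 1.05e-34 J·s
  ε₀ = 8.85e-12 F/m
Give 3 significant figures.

atomic unit of force: F_au = E_h/a₀ = m_e²e⁶/((4πε₀)³ℏ⁴) = 8.33e-8 N
Planck force: F_P = c⁴/G = 1.21e44 N
2.97e3 × 8.33e-8 / 1.21e44 = 2.04e-48

2.04e-48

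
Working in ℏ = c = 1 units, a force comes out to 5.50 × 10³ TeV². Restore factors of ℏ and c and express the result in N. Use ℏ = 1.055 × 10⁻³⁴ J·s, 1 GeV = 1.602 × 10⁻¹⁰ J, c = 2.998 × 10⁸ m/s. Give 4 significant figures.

4.463 × 10¹⁵ N

Force is [E]/[L] = [E]²/(ℏc); restore (ℏc)⁻¹.
1 GeV² → 1/(ℏc) × (1 GeV in J)² = 8.114 × 10⁵ N.
Convert the energy scale: 5.50 × 10³ TeV² = 5.50 × 10⁹ GeV².
Result: 5.50 × 10⁹ × 8.114 × 10⁵ = 4.463 × 10¹⁵ N.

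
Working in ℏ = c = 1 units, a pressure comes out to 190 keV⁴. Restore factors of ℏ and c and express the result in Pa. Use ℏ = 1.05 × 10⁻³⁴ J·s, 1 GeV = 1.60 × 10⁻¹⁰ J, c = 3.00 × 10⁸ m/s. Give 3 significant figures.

Pressure is [E]/[L]³ = [E]⁴/(ℏc)³.
1 GeV⁴ → 1/(ℏc)³ × (1 GeV in J)⁴ = 2.10 × 10³⁷ Pa.
Convert the energy scale: 190 keV⁴ = 1.90 × 10⁻²² GeV⁴.
Result: 1.90 × 10⁻²² × 2.10 × 10³⁷ = 3.98 × 10¹⁵ Pa.

3.98 × 10¹⁵ Pa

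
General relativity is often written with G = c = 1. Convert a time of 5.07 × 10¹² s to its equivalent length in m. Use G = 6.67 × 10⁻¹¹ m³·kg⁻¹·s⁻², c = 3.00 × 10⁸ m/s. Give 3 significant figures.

1.52 × 10²¹ m

Time → length via c.
5.07 × 10¹² s × (c) = 1.52 × 10²¹ m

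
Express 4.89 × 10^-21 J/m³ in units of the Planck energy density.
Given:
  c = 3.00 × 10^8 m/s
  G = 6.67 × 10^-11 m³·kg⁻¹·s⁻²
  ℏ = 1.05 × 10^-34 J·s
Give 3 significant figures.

Planck energy density: u_P = c⁷/(ℏG²) = 4.68 × 10^113 J/m³.
4.89 × 10^-21 / 4.68 × 10^113 = 1.04 × 10^-134

1.04 × 10^-134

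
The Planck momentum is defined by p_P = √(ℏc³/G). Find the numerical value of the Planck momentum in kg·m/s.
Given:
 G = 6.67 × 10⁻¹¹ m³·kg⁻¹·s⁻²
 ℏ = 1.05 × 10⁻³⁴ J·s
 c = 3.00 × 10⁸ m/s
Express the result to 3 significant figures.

6.52 kg·m/s

p_P = √(ℏc³/G)
  = √(42.5)
  = 6.52 kg·m/s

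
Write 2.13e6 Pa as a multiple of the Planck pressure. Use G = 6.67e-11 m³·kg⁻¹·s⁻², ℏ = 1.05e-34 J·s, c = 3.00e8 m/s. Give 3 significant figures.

Planck pressure: p_P = c⁷/(ℏG²) = 4.68e113 Pa.
2.13e6 / 4.68e113 = 4.55e-108

4.55e-108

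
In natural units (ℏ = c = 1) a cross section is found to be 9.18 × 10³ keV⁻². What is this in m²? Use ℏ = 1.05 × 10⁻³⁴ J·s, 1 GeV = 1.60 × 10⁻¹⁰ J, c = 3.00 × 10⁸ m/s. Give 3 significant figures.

Area is [L]² = [E]⁻²·(ℏc)²; restore (ℏc)².
1 GeV⁻² → (ℏc)² × (1 GeV in J)⁻² = 3.88 × 10⁻³² m².
Convert the energy scale: 9.18 × 10³ keV⁻² = 9.18 × 10¹⁵ GeV⁻².
Result: 9.18 × 10¹⁵ × 3.88 × 10⁻³² = 3.56 × 10⁻¹⁶ m².

3.56 × 10⁻¹⁶ m²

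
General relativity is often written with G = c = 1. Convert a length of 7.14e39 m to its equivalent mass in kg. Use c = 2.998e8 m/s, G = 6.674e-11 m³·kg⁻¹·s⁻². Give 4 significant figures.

Length → mass via c²/G.
7.14e39 m × (c²/G) = 9.616e66 kg

9.616e66 kg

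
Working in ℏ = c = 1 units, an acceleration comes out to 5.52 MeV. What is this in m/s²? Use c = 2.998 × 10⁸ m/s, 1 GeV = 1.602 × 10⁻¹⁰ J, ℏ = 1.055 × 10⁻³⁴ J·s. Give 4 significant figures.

2.513 × 10³⁰ m/s²

Acceleration is [L]/[T]² = c·[E]/ℏ.
1 GeV → c/ℏ × (1 GeV in J) = 4.552 × 10³² m/s².
Convert the energy scale: 5.52 MeV = 5.52 × 10⁻³ GeV.
Result: 5.52 × 10⁻³ × 4.552 × 10³² = 2.513 × 10³⁰ m/s².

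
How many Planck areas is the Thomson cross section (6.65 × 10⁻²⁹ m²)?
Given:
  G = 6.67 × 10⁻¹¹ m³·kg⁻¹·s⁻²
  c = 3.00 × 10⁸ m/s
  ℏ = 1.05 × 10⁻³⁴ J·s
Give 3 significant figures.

Planck area: A_P = ℏG/c³ = 2.59 × 10⁻⁷⁰ m².
6.65 × 10⁻²⁹ / 2.59 × 10⁻⁷⁰ = 2.56 × 10⁴¹

2.56 × 10⁴¹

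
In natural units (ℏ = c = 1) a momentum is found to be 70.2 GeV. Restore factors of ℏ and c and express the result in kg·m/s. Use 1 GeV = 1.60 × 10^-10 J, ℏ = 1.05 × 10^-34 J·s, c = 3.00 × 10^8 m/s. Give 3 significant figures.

Momentum is [E]/c; divide by c.
1 GeV → 1/c × (1 GeV in J) = 5.33 × 10^-19 kg·m/s.
Result: 70.2 × 5.33 × 10^-19 = 3.74 × 10^-17 kg·m/s.

3.74 × 10^-17 kg·m/s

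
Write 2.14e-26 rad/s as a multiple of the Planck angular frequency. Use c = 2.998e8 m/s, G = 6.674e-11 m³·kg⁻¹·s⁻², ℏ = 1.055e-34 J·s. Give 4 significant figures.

Planck angular frequency: ω_P = √(c⁵/(ℏG)) = 1.855e43 rad/s.
2.14e-26 / 1.855e43 = 1.154e-69

1.154e-69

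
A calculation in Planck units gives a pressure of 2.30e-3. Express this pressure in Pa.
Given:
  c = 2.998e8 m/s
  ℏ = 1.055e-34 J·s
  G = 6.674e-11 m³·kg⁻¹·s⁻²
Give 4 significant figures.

One Planck pressure: p_P = c⁷/(ℏG²) = 4.632e113 Pa.
2.30e-3 × 4.632e113 Pa = 1.065e111 Pa

1.065e111 Pa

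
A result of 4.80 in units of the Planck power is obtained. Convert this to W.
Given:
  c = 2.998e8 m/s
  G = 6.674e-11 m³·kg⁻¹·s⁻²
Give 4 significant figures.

1.742e53 W

One Planck power: P_P = c⁵/G = 3.629e52 W.
4.80 × 3.629e52 W = 1.742e53 W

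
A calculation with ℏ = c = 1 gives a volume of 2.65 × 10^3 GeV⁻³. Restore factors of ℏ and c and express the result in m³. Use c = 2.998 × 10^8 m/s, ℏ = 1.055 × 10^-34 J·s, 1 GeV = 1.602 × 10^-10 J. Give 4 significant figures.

2.039 × 10^-44 m³

Volume is [L]³ = [E]⁻³·(ℏc)³.
1 GeV⁻³ → (ℏc)³ × (1 GeV in J)⁻³ = 7.696 × 10^-48 m³.
Result: 2.65 × 10^3 × 7.696 × 10^-48 = 2.039 × 10^-44 m³.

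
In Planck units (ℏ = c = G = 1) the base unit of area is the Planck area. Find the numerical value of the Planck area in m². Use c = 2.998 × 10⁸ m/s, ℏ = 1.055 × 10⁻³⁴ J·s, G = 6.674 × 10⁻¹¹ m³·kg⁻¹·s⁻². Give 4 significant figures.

A_P = ℏG/c³
  = 7.041 × 10⁻⁴⁵ / 2.695 × 10²⁵
  = 2.613 × 10⁻⁷⁰ m²

2.613 × 10⁻⁷⁰ m²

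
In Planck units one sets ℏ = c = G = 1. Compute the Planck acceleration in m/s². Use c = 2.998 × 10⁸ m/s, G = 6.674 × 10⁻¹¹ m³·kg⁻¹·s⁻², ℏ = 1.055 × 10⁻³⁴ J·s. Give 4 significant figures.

a_P = √(c⁷/(ℏG))
  = √(3.092 × 10¹⁰³)
  = 5.560 × 10⁵¹ m/s²

5.560 × 10⁵¹ m/s²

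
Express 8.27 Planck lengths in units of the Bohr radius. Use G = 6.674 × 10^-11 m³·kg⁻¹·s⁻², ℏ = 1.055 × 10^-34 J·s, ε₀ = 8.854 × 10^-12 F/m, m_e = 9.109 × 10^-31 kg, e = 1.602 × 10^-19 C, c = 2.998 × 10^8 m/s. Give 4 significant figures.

2.524 × 10^-24

Planck length: ℓ_P = √(ℏG/c³) = 1.616 × 10^-35 m
Bohr radius: a₀ = 4πε₀ℏ²/(m_e e²) = 5.297 × 10^-11 m
8.27 × 1.616 × 10^-35 / 5.297 × 10^-11 = 2.524 × 10^-24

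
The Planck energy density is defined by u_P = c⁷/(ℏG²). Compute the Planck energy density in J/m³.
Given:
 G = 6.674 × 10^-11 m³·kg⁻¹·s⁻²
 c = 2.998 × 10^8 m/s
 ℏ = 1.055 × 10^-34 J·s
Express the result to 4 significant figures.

4.632 × 10^113 J/m³

u_P = c⁷/(ℏG²)
  = 2.177 × 10^59 / 4.699 × 10^-55
  = 4.632 × 10^113 J/m³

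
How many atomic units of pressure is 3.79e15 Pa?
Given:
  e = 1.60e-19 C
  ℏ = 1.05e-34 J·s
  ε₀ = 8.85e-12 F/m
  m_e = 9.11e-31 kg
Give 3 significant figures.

126

atomic unit of pressure: P_au = E_h/a₀³ = m_e⁴e¹⁰/((4πε₀)⁵ℏ⁸) = 3.01e13 Pa.
3.79e15 / 3.01e13 = 126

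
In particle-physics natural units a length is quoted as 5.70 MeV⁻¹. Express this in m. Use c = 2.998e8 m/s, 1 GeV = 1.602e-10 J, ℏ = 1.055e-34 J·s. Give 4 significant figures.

A length is [E]⁻¹ in ℏ=c=1; restore one factor of ℏc.
1 GeV⁻¹ → ℏc × (1 GeV in J)⁻¹ = 1.974e-16 m.
Convert the energy scale: 5.70 MeV⁻¹ = 5.70e3 GeV⁻¹.
Result: 5.70e3 × 1.974e-16 = 1.125e-12 m.

1.125e-12 m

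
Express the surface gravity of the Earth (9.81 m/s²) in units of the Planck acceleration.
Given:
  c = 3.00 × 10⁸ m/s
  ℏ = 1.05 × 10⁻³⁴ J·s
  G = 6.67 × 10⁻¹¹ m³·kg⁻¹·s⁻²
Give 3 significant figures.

1.76 × 10⁻⁵¹

Planck acceleration: a_P = √(c⁷/(ℏG)) = 5.59 × 10⁵¹ m/s².
9.81 / 5.59 × 10⁵¹ = 1.76 × 10⁻⁵¹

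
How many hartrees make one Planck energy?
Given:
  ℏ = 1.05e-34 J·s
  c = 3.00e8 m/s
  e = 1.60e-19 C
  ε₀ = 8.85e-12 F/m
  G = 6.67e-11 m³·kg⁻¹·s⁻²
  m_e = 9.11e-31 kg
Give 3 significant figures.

Planck energy: E_P = √(ℏc⁵/G) = 1.96e9 J
hartree: E_h = m_e e⁴/(4πε₀ℏ)² = 4.38e-18 J
ratio = 1.96e9 / 4.38e-18 = 4.47e26

4.47e26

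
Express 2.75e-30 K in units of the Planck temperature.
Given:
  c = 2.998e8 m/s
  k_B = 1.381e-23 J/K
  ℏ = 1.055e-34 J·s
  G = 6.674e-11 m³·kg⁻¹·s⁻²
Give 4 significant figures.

Planck temperature: T_P = √(ℏc⁵/G) / k_B = 1.417e32 K.
2.75e-30 / 1.417e32 = 1.941e-62

1.941e-62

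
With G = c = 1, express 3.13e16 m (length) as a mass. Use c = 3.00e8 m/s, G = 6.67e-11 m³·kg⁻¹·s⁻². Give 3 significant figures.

4.22e43 kg

Length → mass via c²/G.
3.13e16 m × (c²/G) = 4.22e43 kg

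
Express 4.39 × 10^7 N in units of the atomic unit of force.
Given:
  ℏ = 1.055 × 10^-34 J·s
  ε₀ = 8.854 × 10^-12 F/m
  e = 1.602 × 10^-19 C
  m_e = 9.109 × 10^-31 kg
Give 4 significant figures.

atomic unit of force: F_au = E_h/a₀ = m_e²e⁶/((4πε₀)³ℏ⁴) = 8.220 × 10^-8 N.
4.39 × 10^7 / 8.220 × 10^-8 = 5.341 × 10^14

5.341 × 10^14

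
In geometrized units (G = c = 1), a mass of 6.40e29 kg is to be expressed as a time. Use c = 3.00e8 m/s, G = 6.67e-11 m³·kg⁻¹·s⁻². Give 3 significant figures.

Mass → time via G/c³.
6.40e29 kg × (G/c³) = 1.58e-6 s

1.58e-6 s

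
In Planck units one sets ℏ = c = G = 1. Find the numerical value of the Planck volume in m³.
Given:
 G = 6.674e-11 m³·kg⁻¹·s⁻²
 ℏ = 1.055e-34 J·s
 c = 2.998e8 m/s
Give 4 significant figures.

4.224e-105 m³

V_P = (ℏG/c³)^(3/2)
  = √(1.784e-209)
  = 4.224e-105 m³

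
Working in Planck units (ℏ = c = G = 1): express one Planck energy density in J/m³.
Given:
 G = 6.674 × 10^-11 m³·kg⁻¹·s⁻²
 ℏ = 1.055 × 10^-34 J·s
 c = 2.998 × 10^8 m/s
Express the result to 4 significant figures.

4.632 × 10^113 J/m³

Dimensional analysis gives u_P = c⁷/(ℏG²).
  = 2.177 × 10^59 / 4.699 × 10^-55
  = 4.632 × 10^113 J/m³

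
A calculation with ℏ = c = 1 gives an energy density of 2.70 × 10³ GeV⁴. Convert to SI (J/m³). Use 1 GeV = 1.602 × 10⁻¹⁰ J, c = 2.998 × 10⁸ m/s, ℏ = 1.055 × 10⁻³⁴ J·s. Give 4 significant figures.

5.620 × 10⁴⁰ J/m³

[E]/[L]³ = [E]⁴/(ℏc)³; restore (ℏc)⁻³.
1 GeV⁴ → 1/(ℏc)³ × (1 GeV in J)⁴ = 2.082 × 10³⁷ J/m³.
Result: 2.70 × 10³ × 2.082 × 10³⁷ = 5.620 × 10⁴⁰ J/m³.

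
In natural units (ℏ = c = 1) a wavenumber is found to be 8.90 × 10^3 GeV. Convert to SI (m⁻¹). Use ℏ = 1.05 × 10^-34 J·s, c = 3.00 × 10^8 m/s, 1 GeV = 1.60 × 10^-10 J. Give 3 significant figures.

4.52 × 10^19 m⁻¹

Inverse length is [E]/(ℏc).
1 GeV → 1/(ℏc) × (1 GeV in J) = 5.08 × 10^15 m⁻¹.
Result: 8.90 × 10^3 × 5.08 × 10^15 = 4.52 × 10^19 m⁻¹.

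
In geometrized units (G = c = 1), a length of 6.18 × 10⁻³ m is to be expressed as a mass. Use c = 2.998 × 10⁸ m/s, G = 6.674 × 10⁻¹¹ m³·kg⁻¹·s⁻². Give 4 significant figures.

Length → mass via c²/G.
6.18 × 10⁻³ m × (c²/G) = 8.323 × 10²⁴ kg

8.323 × 10²⁴ kg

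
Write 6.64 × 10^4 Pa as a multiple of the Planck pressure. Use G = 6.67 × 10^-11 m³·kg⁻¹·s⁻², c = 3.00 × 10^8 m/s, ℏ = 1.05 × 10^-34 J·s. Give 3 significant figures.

Planck pressure: p_P = c⁷/(ℏG²) = 4.68 × 10^113 Pa.
6.64 × 10^4 / 4.68 × 10^113 = 1.42 × 10^-109

1.42 × 10^-109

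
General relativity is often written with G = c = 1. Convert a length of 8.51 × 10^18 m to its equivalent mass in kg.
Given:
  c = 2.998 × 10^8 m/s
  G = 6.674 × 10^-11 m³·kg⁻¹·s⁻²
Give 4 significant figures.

Length → mass via c²/G.
8.51 × 10^18 m × (c²/G) = 1.146 × 10^46 kg

1.146 × 10^46 kg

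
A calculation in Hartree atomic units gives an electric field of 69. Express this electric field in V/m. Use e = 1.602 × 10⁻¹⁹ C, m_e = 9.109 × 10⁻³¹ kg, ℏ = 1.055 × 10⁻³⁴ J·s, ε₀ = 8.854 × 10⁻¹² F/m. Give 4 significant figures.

One atomic unit of electric field: E_au = E_h/(e a₀) = m_e²e⁵/((4πε₀)³ℏ⁴) = 5.131 × 10¹¹ V/m.
69 × 5.131 × 10¹¹ V/m = 3.540 × 10¹³ V/m

3.540 × 10¹³ V/m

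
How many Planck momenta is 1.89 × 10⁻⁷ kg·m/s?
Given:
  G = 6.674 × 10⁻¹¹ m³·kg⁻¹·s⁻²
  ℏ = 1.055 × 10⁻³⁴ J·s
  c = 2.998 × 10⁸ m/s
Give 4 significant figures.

Planck momentum: p_P = √(ℏc³/G) = 6.527 kg·m/s.
1.89 × 10⁻⁷ / 6.527 = 2.896 × 10⁻⁸

2.896 × 10⁻⁸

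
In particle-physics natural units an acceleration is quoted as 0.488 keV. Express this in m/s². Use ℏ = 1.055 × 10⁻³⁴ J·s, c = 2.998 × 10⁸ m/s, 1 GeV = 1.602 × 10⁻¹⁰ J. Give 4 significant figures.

2.222 × 10²⁶ m/s²

Acceleration is [L]/[T]² = c·[E]/ℏ.
1 GeV → c/ℏ × (1 GeV in J) = 4.552 × 10³² m/s².
Convert the energy scale: 0.488 keV = 4.88 × 10⁻⁷ GeV.
Result: 4.88 × 10⁻⁷ × 4.552 × 10³² = 2.222 × 10²⁶ m/s².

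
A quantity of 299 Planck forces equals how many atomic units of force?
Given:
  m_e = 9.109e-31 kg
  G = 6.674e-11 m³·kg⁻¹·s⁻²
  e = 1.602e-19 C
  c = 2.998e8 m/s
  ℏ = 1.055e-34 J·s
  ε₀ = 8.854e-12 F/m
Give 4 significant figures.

Planck force: F_P = c⁴/G = 1.210e44 N
atomic unit of force: F_au = E_h/a₀ = m_e²e⁶/((4πε₀)³ℏ⁴) = 8.220e-8 N
299 × 1.210e44 / 8.220e-8 = 4.403e53

4.403e53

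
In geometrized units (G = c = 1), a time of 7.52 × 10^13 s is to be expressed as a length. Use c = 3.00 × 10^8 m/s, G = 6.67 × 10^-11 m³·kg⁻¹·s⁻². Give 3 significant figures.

2.26 × 10^22 m

Time → length via c.
7.52 × 10^13 s × (c) = 2.26 × 10^22 m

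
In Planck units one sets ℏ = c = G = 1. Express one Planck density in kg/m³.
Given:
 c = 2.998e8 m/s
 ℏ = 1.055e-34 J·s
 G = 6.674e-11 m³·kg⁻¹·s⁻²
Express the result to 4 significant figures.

ρ_P = c⁵/(ℏG²)
  = 2.422e42 / 4.699e-55
  = 5.154e96 kg/m³

5.154e96 kg/m³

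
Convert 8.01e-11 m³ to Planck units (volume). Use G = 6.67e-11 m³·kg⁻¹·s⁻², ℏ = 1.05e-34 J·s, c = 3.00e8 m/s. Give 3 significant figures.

Planck volume: V_P = (ℏG/c³)^(3/2) = 4.18e-105 m³.
8.01e-11 / 4.18e-105 = 1.92e94

1.92e94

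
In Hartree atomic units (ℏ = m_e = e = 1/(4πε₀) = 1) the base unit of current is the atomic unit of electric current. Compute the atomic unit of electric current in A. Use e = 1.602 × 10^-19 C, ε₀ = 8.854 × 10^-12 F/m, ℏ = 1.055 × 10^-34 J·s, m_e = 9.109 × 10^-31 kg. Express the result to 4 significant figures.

6.612 × 10^-3 A

I_au = e E_h/ℏ = m_e e⁵/((4πε₀)²ℏ³)
E_h = 4.354 × 10^-18 J
e·E_h/ℏ = 6.612 × 10^-3 A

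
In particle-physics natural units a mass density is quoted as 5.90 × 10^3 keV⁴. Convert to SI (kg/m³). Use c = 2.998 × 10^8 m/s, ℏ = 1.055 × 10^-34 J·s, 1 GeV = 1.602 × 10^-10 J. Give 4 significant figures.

1.366 kg/m³

Mass density is [E]/(c²[L]³) = [E]⁴/(ℏ³c⁵).
1 GeV⁴ → 1/(ℏ³c⁵) × (1 GeV in J)⁴ = 2.316 × 10^20 kg/m³.
Convert the energy scale: 5.90 × 10^3 keV⁴ = 5.90 × 10^-21 GeV⁴.
Result: 5.90 × 10^-21 × 2.316 × 10^20 = 1.366 kg/m³.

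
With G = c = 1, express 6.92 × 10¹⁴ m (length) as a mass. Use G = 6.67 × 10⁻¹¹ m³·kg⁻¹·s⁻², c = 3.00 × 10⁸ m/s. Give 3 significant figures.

Length → mass via c²/G.
6.92 × 10¹⁴ m × (c²/G) = 9.34 × 10⁴¹ kg

9.34 × 10⁴¹ kg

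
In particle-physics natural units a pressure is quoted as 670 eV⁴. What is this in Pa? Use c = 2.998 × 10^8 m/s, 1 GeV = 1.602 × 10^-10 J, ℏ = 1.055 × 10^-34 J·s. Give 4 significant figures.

Pressure is [E]/[L]³ = [E]⁴/(ℏc)³.
1 GeV⁴ → 1/(ℏc)³ × (1 GeV in J)⁴ = 2.082 × 10^37 Pa.
Convert the energy scale: 670 eV⁴ = 6.70 × 10^-34 GeV⁴.
Result: 6.70 × 10^-34 × 2.082 × 10^37 = 1.395 × 10^4 Pa.

1.395 × 10^4 Pa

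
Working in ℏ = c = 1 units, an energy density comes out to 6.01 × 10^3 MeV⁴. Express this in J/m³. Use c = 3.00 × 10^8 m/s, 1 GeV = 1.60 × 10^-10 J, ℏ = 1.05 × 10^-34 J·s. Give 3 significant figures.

1.26 × 10^29 J/m³

[E]/[L]³ = [E]⁴/(ℏc)³; restore (ℏc)⁻³.
1 GeV⁴ → 1/(ℏc)³ × (1 GeV in J)⁴ = 2.10 × 10^37 J/m³.
Convert the energy scale: 6.01 × 10^3 MeV⁴ = 6.01 × 10^-9 GeV⁴.
Result: 6.01 × 10^-9 × 2.10 × 10^37 = 1.26 × 10^29 J/m³.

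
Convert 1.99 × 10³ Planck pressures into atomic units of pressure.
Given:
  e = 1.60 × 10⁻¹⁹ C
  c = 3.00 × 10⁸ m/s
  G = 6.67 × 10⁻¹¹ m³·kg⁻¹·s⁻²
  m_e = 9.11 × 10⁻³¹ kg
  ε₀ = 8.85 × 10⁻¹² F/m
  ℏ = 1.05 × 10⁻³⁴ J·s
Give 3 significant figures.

3.09 × 10¹⁰³

Planck pressure: p_P = c⁷/(ℏG²) = 4.68 × 10¹¹³ Pa
atomic unit of pressure: P_au = E_h/a₀³ = m_e⁴e¹⁰/((4πε₀)⁵ℏ⁸) = 3.01 × 10¹³ Pa
1.99 × 10³ × 4.68 × 10¹¹³ / 3.01 × 10¹³ = 3.09 × 10¹⁰³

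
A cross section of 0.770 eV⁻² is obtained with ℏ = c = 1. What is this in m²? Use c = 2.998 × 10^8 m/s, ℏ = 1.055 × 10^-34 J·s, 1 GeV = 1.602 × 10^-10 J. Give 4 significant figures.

Area is [L]² = [E]⁻²·(ℏc)²; restore (ℏc)².
1 GeV⁻² → (ℏc)² × (1 GeV in J)⁻² = 3.898 × 10^-32 m².
Convert the energy scale: 0.770 eV⁻² = 7.70 × 10^17 GeV⁻².
Result: 7.70 × 10^17 × 3.898 × 10^-32 = 3.001 × 10^-14 m².

3.001 × 10^-14 m²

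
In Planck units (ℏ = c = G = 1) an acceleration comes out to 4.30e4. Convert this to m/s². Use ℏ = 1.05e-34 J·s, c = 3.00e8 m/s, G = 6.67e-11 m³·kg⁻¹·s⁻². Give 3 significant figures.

One Planck acceleration: a_P = √(c⁷/(ℏG)) = 5.59e51 m/s².
4.30e4 × 5.59e51 m/s² = 2.40e56 m/s²

2.40e56 m/s²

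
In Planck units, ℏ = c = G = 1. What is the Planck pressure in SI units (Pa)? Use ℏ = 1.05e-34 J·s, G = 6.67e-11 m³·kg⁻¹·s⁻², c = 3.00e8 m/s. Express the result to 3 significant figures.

Dimensional analysis gives p_P = c⁷/(ℏG²).
  = 2.19e59 / 4.67e-55
  = 4.68e113 Pa

4.68e113 Pa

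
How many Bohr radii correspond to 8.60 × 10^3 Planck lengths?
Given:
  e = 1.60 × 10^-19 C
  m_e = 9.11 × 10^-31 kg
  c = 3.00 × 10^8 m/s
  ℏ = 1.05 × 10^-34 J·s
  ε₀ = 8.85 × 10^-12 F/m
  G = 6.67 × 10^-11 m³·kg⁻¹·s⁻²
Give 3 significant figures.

Planck length: ℓ_P = √(ℏG/c³) = 1.61 × 10^-35 m
Bohr radius: a₀ = 4πε₀ℏ²/(m_e e²) = 5.26 × 10^-11 m
8.60 × 10^3 × 1.61 × 10^-35 / 5.26 × 10^-11 = 2.63 × 10^-21

2.63 × 10^-21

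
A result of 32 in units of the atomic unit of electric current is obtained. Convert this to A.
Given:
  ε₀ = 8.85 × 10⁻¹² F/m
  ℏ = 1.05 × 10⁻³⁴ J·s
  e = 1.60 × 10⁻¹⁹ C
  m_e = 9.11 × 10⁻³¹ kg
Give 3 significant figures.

One atomic unit of electric current: I_au = e E_h/ℏ = m_e e⁵/((4πε₀)²ℏ³) = 6.67 × 10⁻³ A.
32 × 6.67 × 10⁻³ A = 0.213 A

0.213 A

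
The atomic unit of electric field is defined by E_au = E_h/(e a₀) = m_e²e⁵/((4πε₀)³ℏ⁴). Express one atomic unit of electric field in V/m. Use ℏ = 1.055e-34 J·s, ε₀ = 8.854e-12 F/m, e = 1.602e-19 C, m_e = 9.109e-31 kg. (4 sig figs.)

E_au = E_h/(e a₀) = m_e²e⁵/((4πε₀)³ℏ⁴)
E_h = 4.354e-18 J
a₀ = 5.297e-11 m
E_h/(e·a₀) = 5.131e11 V/m

5.131e11 V/m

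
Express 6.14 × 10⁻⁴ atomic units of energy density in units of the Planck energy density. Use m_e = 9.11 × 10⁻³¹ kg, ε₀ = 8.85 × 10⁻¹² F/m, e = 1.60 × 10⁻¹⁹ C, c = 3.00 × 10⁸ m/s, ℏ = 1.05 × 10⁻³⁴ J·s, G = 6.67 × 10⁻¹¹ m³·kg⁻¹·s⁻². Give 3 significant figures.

3.95 × 10⁻¹⁰⁴

atomic unit of energy density: u_au = E_h/a₀³ = m_e⁴e¹⁰/((4πε₀)⁵ℏ⁸) = 3.01 × 10¹³ J/m³
Planck energy density: u_P = c⁷/(ℏG²) = 4.68 × 10¹¹³ J/m³
6.14 × 10⁻⁴ × 3.01 × 10¹³ / 4.68 × 10¹¹³ = 3.95 × 10⁻¹⁰⁴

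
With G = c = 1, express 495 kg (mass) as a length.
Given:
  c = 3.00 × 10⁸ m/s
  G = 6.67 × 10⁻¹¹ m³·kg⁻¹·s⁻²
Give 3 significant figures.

In G = c = 1 units mass has dimensions of length; the conversion factor is G/c².
495 kg × (G/c²) = 3.67 × 10⁻²⁵ m

3.67 × 10⁻²⁵ m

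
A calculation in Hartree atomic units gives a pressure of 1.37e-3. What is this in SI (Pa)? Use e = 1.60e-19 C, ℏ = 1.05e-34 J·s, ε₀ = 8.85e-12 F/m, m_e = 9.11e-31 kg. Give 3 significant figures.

4.13e10 Pa

One atomic unit of pressure: P_au = E_h/a₀³ = m_e⁴e¹⁰/((4πε₀)⁵ℏ⁸) = 3.01e13 Pa.
1.37e-3 × 3.01e13 Pa = 4.13e10 Pa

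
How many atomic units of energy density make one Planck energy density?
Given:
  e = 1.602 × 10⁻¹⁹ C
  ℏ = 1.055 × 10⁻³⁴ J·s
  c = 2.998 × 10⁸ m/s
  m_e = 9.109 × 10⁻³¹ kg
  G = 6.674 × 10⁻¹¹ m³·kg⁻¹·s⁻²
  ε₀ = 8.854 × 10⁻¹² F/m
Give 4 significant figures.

Planck energy density: u_P = c⁷/(ℏG²) = 4.632 × 10¹¹³ J/m³
atomic unit of energy density: u_au = E_h/a₀³ = m_e⁴e¹⁰/((4πε₀)⁵ℏ⁸) = 2.929 × 10¹³ J/m³
ratio = 4.632 × 10¹¹³ / 2.929 × 10¹³ = 1.581 × 10¹⁰⁰

1.581 × 10¹⁰⁰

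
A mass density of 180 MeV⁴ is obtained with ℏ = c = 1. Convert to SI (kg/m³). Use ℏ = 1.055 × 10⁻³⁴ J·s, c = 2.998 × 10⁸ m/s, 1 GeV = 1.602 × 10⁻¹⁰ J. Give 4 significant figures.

4.169 × 10¹⁰ kg/m³

Mass density is [E]/(c²[L]³) = [E]⁴/(ℏ³c⁵).
1 GeV⁴ → 1/(ℏ³c⁵) × (1 GeV in J)⁴ = 2.316 × 10²⁰ kg/m³.
Convert the energy scale: 180 MeV⁴ = 1.80 × 10⁻¹⁰ GeV⁴.
Result: 1.80 × 10⁻¹⁰ × 2.316 × 10²⁰ = 4.169 × 10¹⁰ kg/m³.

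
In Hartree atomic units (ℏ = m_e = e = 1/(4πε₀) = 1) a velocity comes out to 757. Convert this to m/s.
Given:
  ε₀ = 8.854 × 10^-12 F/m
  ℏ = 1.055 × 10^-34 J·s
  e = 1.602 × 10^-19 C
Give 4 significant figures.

One atomic unit of velocity: v_au = e²/(4πε₀ℏ) = 2.186 × 10^6 m/s.
757 × 2.186 × 10^6 m/s = 1.655 × 10^9 m/s

1.655 × 10^9 m/s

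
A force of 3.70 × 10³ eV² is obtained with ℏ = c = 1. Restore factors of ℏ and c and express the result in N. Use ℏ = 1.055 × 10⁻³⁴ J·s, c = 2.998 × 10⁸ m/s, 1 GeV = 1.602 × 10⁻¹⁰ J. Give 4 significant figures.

Force is [E]/[L] = [E]²/(ℏc); restore (ℏc)⁻¹.
1 GeV² → 1/(ℏc) × (1 GeV in J)² = 8.114 × 10⁵ N.
Convert the energy scale: 3.70 × 10³ eV² = 3.70 × 10⁻¹⁵ GeV².
Result: 3.70 × 10⁻¹⁵ × 8.114 × 10⁵ = 3.002 × 10⁻⁹ N.

3.002 × 10⁻⁹ N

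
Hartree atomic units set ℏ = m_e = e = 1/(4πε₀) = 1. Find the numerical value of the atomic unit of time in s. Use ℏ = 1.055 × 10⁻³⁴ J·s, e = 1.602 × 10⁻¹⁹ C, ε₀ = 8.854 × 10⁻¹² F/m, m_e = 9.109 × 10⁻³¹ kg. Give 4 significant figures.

Dimensional analysis gives τ_au = (4πε₀)²ℏ³/(m_e e⁴).
E_h = 4.354 × 10⁻¹⁸ J
ℏ/E_h = 2.423 × 10⁻¹⁷ s

2.423 × 10⁻¹⁷ s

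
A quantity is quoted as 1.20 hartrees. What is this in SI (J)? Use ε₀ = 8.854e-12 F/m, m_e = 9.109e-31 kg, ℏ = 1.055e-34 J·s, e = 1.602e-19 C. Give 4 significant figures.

One hartree: E_h = m_e e⁴/(4πε₀ℏ)² = 4.354e-18 J.
1.20 × 4.354e-18 J = 5.225e-18 J

5.225e-18 J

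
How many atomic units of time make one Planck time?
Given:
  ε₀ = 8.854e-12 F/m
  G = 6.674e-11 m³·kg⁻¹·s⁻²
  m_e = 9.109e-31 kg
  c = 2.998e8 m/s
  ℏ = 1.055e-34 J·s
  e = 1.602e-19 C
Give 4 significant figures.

Planck time: t_P = √(ℏG/c⁵) = 5.392e-44 s
atomic unit of time: τ_au = (4πε₀)²ℏ³/(m_e e⁴) = 2.423e-17 s
ratio = 5.392e-44 / 2.423e-17 = 2.225e-27

2.225e-27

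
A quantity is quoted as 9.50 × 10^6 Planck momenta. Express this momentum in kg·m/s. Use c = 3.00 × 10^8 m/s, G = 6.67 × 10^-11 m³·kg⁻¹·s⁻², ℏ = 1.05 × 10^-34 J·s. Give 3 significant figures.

One Planck momentum: p_P = √(ℏc³/G) = 6.52 kg·m/s.
9.50 × 10^6 × 6.52 kg·m/s = 6.19 × 10^7 kg·m/s

6.19 × 10^7 kg·m/s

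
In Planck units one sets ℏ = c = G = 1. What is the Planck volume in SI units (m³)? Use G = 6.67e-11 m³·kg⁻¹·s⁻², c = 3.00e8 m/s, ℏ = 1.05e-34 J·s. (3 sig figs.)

V_P = (ℏG/c³)^(3/2)
  = √(1.75e-209)
  = 4.18e-105 m³

4.18e-105 m³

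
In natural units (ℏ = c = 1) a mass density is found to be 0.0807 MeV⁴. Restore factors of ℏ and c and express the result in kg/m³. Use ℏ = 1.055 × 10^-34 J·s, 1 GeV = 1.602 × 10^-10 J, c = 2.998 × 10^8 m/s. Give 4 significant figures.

Mass density is [E]/(c²[L]³) = [E]⁴/(ℏ³c⁵).
1 GeV⁴ → 1/(ℏ³c⁵) × (1 GeV in J)⁴ = 2.316 × 10^20 kg/m³.
Convert the energy scale: 0.0807 MeV⁴ = 8.07 × 10^-14 GeV⁴.
Result: 8.07 × 10^-14 × 2.316 × 10^20 = 1.869 × 10^7 kg/m³.

1.869 × 10^7 kg/m³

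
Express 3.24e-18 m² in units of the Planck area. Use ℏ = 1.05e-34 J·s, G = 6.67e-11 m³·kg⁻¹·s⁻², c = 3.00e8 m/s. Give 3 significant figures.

Planck area: A_P = ℏG/c³ = 2.59e-70 m².
3.24e-18 / 2.59e-70 = 1.25e52

1.25e52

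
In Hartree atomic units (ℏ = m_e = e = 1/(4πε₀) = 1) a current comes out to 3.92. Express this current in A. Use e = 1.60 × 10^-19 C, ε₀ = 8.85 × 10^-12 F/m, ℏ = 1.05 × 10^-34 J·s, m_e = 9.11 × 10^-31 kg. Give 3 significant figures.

One atomic unit of electric current: I_au = e E_h/ℏ = m_e e⁵/((4πε₀)²ℏ³) = 6.67 × 10^-3 A.
3.92 × 6.67 × 10^-3 A = 0.0262 A

0.0262 A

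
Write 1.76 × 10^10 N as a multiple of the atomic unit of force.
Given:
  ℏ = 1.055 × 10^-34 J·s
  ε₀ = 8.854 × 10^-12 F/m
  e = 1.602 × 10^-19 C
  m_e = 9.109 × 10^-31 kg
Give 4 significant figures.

atomic unit of force: F_au = E_h/a₀ = m_e²e⁶/((4πε₀)³ℏ⁴) = 8.220 × 10^-8 N.
1.76 × 10^10 / 8.220 × 10^-8 = 2.141 × 10^17

2.141 × 10^17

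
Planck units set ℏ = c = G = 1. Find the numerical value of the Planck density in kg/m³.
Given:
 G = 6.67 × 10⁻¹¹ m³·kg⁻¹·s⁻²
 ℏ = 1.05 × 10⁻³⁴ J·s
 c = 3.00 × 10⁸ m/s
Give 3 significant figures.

From ℏ = c = G = 1 the density scale is ρ_P = c⁵/(ℏG²).
  = 2.43 × 10⁴² / 4.67 × 10⁻⁵⁵
  = 5.20 × 10⁹⁶ kg/m³

5.20 × 10⁹⁶ kg/m³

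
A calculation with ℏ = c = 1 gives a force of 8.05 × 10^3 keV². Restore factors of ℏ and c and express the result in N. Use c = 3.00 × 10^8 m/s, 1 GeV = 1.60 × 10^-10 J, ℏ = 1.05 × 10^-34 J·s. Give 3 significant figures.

Force is [E]/[L] = [E]²/(ℏc); restore (ℏc)⁻¹.
1 GeV² → 1/(ℏc) × (1 GeV in J)² = 8.13 × 10^5 N.
Convert the energy scale: 8.05 × 10^3 keV² = 8.05 × 10^-9 GeV².
Result: 8.05 × 10^-9 × 8.13 × 10^5 = 6.54 × 10^-3 N.

6.54 × 10^-3 N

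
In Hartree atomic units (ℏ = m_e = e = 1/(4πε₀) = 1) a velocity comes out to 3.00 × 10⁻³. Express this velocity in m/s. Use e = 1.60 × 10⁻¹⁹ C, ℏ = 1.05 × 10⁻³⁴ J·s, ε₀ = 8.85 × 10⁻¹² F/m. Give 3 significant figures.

6.58 × 10³ m/s

One atomic unit of velocity: v_au = e²/(4πε₀ℏ) = 2.19 × 10⁶ m/s.
3.00 × 10⁻³ × 2.19 × 10⁶ m/s = 6.58 × 10³ m/s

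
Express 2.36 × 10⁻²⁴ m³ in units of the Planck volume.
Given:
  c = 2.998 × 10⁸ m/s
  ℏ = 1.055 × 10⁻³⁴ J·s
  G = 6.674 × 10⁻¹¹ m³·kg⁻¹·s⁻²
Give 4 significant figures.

5.587 × 10⁸⁰

Planck volume: V_P = (ℏG/c³)^(3/2) = 4.224 × 10⁻¹⁰⁵ m³.
2.36 × 10⁻²⁴ / 4.224 × 10⁻¹⁰⁵ = 5.587 × 10⁸⁰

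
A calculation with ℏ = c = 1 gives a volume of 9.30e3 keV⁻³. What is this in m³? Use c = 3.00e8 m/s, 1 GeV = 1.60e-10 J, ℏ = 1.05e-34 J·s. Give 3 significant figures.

Volume is [L]³ = [E]⁻³·(ℏc)³.
1 GeV⁻³ → (ℏc)³ × (1 GeV in J)⁻³ = 7.63e-48 m³.
Convert the energy scale: 9.30e3 keV⁻³ = 9.30e21 GeV⁻³.
Result: 9.30e21 × 7.63e-48 = 7.10e-26 m³.

7.10e-26 m³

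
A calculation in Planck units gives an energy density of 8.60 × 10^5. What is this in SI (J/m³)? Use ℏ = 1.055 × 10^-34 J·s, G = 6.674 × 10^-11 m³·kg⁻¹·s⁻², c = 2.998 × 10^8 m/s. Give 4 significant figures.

One Planck energy density: u_P = c⁷/(ℏG²) = 4.632 × 10^113 J/m³.
8.60 × 10^5 × 4.632 × 10^113 J/m³ = 3.984 × 10^119 J/m³

3.984 × 10^119 J/m³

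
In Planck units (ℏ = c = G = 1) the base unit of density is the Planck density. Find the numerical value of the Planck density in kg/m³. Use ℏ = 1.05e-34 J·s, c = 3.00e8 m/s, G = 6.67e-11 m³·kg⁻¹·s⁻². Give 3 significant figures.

ρ_P = c⁵/(ℏG²)
  = 2.43e42 / 4.67e-55
  = 5.20e96 kg/m³

5.20e96 kg/m³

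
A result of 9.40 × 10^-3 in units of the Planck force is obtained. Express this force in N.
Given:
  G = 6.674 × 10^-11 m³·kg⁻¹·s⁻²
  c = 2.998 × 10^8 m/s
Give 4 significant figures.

One Planck force: F_P = c⁴/G = 1.210 × 10^44 N.
9.40 × 10^-3 × 1.210 × 10^44 N = 1.138 × 10^42 N

1.138 × 10^42 N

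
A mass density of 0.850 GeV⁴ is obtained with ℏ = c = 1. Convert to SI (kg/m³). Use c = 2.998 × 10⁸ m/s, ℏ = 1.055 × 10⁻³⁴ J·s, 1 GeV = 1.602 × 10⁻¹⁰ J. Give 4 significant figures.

1.969 × 10²⁰ kg/m³

Mass density is [E]/(c²[L]³) = [E]⁴/(ℏ³c⁵).
1 GeV⁴ → 1/(ℏ³c⁵) × (1 GeV in J)⁴ = 2.316 × 10²⁰ kg/m³.
Result: 0.850 × 2.316 × 10²⁰ = 1.969 × 10²⁰ kg/m³.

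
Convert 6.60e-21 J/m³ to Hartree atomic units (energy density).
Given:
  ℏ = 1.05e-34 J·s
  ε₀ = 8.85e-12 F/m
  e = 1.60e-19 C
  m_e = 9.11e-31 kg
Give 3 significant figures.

2.19e-34

atomic unit of energy density: u_au = E_h/a₀³ = m_e⁴e¹⁰/((4πε₀)⁵ℏ⁸) = 3.01e13 J/m³.
6.60e-21 / 3.01e13 = 2.19e-34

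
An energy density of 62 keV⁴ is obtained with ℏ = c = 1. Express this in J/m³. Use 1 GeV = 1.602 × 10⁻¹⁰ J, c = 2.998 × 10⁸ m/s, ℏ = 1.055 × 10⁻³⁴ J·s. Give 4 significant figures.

[E]/[L]³ = [E]⁴/(ℏc)³; restore (ℏc)⁻³.
1 GeV⁴ → 1/(ℏc)³ × (1 GeV in J)⁴ = 2.082 × 10³⁷ J/m³.
Convert the energy scale: 62 keV⁴ = 6.20 × 10⁻²³ GeV⁴.
Result: 6.20 × 10⁻²³ × 2.082 × 10³⁷ = 1.291 × 10¹⁵ J/m³.

1.291 × 10¹⁵ J/m³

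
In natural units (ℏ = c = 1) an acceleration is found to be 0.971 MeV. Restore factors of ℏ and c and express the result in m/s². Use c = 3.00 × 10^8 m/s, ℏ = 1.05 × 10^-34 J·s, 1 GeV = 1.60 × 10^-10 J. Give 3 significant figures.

Acceleration is [L]/[T]² = c·[E]/ℏ.
1 GeV → c/ℏ × (1 GeV in J) = 4.57 × 10^32 m/s².
Convert the energy scale: 0.971 MeV = 9.71 × 10^-4 GeV.
Result: 9.71 × 10^-4 × 4.57 × 10^32 = 4.44 × 10^29 m/s².

4.44 × 10^29 m/s²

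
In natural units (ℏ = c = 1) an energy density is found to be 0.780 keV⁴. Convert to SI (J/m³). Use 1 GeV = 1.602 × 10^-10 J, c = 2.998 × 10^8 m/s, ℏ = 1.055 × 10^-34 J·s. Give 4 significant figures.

1.624 × 10^13 J/m³

[E]/[L]³ = [E]⁴/(ℏc)³; restore (ℏc)⁻³.
1 GeV⁴ → 1/(ℏc)³ × (1 GeV in J)⁴ = 2.082 × 10^37 J/m³.
Convert the energy scale: 0.780 keV⁴ = 7.80 × 10^-25 GeV⁴.
Result: 7.80 × 10^-25 × 2.082 × 10^37 = 1.624 × 10^13 J/m³.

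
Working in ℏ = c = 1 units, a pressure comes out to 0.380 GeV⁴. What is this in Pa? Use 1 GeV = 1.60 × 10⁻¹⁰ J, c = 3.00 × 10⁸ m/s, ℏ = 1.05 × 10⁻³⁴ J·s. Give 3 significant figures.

7.97 × 10³⁶ Pa

Pressure is [E]/[L]³ = [E]⁴/(ℏc)³.
1 GeV⁴ → 1/(ℏc)³ × (1 GeV in J)⁴ = 2.10 × 10³⁷ Pa.
Result: 0.380 × 2.10 × 10³⁷ = 7.97 × 10³⁶ Pa.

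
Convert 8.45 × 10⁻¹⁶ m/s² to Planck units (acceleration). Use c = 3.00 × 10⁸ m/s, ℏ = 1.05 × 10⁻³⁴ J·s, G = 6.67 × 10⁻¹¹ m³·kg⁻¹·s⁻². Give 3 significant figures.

1.51 × 10⁻⁶⁷

Planck acceleration: a_P = √(c⁷/(ℏG)) = 5.59 × 10⁵¹ m/s².
8.45 × 10⁻¹⁶ / 5.59 × 10⁵¹ = 1.51 × 10⁻⁶⁷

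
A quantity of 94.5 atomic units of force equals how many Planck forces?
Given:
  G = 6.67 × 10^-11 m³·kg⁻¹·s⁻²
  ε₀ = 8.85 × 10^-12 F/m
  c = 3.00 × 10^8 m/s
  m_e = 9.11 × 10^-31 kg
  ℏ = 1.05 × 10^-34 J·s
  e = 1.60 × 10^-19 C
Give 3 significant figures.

atomic unit of force: F_au = E_h/a₀ = m_e²e⁶/((4πε₀)³ℏ⁴) = 8.33 × 10^-8 N
Planck force: F_P = c⁴/G = 1.21 × 10^44 N
94.5 × 8.33 × 10^-8 / 1.21 × 10^44 = 6.48 × 10^-50

6.48 × 10^-50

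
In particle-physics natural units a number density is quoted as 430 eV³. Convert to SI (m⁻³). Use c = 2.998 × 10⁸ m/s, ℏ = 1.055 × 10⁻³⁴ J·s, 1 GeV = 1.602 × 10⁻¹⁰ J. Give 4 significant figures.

Number density is [L]⁻³ = [E]³/(ℏc)³.
1 GeV³ → 1/(ℏc)³ × (1 GeV in J)³ = 1.299 × 10⁴⁷ m⁻³.
Convert the energy scale: 430 eV³ = 4.30 × 10⁻²⁵ GeV³.
Result: 4.30 × 10⁻²⁵ × 1.299 × 10⁴⁷ = 5.587 × 10²² m⁻³.

5.587 × 10²² m⁻³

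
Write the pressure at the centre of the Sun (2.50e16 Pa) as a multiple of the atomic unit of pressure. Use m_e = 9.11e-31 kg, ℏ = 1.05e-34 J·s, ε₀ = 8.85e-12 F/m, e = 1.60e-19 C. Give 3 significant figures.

830

atomic unit of pressure: P_au = E_h/a₀³ = m_e⁴e¹⁰/((4πε₀)⁵ℏ⁸) = 3.01e13 Pa.
2.50e16 / 3.01e13 = 830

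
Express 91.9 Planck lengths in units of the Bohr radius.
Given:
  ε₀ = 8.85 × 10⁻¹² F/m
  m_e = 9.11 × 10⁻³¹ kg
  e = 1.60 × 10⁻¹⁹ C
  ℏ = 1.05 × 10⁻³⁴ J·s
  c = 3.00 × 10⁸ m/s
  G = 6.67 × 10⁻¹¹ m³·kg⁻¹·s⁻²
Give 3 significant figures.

Planck length: ℓ_P = √(ℏG/c³) = 1.61 × 10⁻³⁵ m
Bohr radius: a₀ = 4πε₀ℏ²/(m_e e²) = 5.26 × 10⁻¹¹ m
91.9 × 1.61 × 10⁻³⁵ / 5.26 × 10⁻¹¹ = 2.82 × 10⁻²³

2.82 × 10⁻²³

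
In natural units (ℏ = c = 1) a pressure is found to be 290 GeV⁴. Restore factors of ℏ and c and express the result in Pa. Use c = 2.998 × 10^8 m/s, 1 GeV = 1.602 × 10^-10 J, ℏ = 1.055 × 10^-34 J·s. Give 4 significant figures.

Pressure is [E]/[L]³ = [E]⁴/(ℏc)³.
1 GeV⁴ → 1/(ℏc)³ × (1 GeV in J)⁴ = 2.082 × 10^37 Pa.
Result: 290 × 2.082 × 10^37 = 6.037 × 10^39 Pa.

6.037 × 10^39 Pa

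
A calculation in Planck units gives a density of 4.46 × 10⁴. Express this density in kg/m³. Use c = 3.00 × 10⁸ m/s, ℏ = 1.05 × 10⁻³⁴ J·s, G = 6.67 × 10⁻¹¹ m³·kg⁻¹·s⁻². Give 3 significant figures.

2.32 × 10¹⁰¹ kg/m³

One Planck density: ρ_P = c⁵/(ℏG²) = 5.20 × 10⁹⁶ kg/m³.
4.46 × 10⁴ × 5.20 × 10⁹⁶ kg/m³ = 2.32 × 10¹⁰¹ kg/m³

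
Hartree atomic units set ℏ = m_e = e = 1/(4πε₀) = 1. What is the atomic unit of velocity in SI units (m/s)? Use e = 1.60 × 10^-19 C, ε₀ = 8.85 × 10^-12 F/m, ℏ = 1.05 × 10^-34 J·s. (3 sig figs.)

2.19 × 10^6 m/s

Dimensional analysis gives v_au = e²/(4πε₀ℏ).
  = 2.56 × 10^-38 / 1.17 × 10^-44
  = 2.19 × 10^6 m/s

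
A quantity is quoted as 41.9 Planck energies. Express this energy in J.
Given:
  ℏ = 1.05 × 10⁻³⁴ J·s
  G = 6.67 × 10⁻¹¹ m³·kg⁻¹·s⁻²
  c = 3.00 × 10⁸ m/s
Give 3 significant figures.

8.19 × 10¹⁰ J

One Planck energy: E_P = √(ℏc⁵/G) = 1.96 × 10⁹ J.
41.9 × 1.96 × 10⁹ J = 8.19 × 10¹⁰ J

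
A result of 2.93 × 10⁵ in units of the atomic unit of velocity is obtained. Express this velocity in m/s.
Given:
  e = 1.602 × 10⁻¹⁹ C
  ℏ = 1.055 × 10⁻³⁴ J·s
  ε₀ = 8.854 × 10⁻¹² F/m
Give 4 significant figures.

6.406 × 10¹¹ m/s

One atomic unit of velocity: v_au = e²/(4πε₀ℏ) = 2.186 × 10⁶ m/s.
2.93 × 10⁵ × 2.186 × 10⁶ m/s = 6.406 × 10¹¹ m/s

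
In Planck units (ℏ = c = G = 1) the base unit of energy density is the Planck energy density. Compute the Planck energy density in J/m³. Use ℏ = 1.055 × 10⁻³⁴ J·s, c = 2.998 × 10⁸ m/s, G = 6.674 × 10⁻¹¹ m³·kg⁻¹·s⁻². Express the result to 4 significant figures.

4.632 × 10¹¹³ J/m³

u_P = c⁷/(ℏG²)
  = 2.177 × 10⁵⁹ / 4.699 × 10⁻⁵⁵
  = 4.632 × 10¹¹³ J/m³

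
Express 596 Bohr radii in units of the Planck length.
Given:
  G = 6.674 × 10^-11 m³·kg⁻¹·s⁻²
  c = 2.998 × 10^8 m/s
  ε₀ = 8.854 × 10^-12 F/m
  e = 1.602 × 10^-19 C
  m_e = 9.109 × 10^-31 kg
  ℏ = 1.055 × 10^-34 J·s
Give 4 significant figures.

Bohr radius: a₀ = 4πε₀ℏ²/(m_e e²) = 5.297 × 10^-11 m
Planck length: ℓ_P = √(ℏG/c³) = 1.616 × 10^-35 m
596 × 5.297 × 10^-11 / 1.616 × 10^-35 = 1.953 × 10^27

1.953 × 10^27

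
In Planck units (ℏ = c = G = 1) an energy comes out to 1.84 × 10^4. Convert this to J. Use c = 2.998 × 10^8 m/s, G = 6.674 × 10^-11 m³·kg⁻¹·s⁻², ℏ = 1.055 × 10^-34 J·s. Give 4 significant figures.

3.600 × 10^13 J

One Planck energy: E_P = √(ℏc⁵/G) = 1.957 × 10^9 J.
1.84 × 10^4 × 1.957 × 10^9 J = 3.600 × 10^13 J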